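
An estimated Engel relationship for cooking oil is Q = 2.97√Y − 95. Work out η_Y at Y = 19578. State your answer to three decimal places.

0.648

At Y = 19578: Q = 320.567.
dQ/dY = 2.97/(2√Y) = 0.0106131 at this income.
η = (dQ/dY)·(Y/Q) = 0.0106131 × (19578/320.567) = 0.648.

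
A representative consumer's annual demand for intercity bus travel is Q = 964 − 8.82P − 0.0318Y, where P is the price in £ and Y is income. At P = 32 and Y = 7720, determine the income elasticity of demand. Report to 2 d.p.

At P = 32, Y = 7720: Q = 436.264.
Holding P constant, ∂Q/∂Y = −0.0318.
η_Y = (∂Q/∂Y)·(Y/Q) = -0.0318 × (7720/436.264) = -0.56.

-0.56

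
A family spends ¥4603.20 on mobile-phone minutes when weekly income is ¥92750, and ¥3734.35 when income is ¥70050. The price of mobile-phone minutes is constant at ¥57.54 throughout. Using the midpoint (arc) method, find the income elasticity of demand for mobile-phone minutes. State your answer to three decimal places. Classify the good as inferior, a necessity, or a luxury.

0.747 (necessity)

With a constant price, Q₁ = 4603.20/57.54 = 80.000 and Q₂ = 3734.35/57.54 = 64.900 (equivalently, work directly with expenditure since P cancels).
Midpoint %ΔQ = (3734.35 − 4603.20)/4168.77 = -0.20842; midpoint %ΔI = (70050 − 92750)/81400 = -0.27887.
η = -0.20842 / -0.27887 = 0.747.
0 < η < 1 ⇒ necessity.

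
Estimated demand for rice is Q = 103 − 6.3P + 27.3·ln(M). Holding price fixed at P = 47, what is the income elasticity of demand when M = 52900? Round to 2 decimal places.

At P = 47, M = 52900: Q = 103.819.
Holding P constant, ∂Q/∂M = 27.3/M = 0.000516068.
η_M = (∂Q/∂M)·(M/Q) = 0.000516068 × (52900/103.819) = 0.26.

0.26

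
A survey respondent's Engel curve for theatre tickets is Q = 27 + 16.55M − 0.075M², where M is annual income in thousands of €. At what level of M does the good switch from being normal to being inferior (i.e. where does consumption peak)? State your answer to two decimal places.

dQ/dM = 16.55 − 0.15M.
The good is inferior where dQ/dM < 0. Setting dQ/dM = 0 gives M = 16.55 / 0.15 = 110.33.

110.33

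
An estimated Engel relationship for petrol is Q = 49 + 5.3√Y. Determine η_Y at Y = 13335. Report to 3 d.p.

At Y = 13335: Q = 661.030.
dQ/dY = 5.3/(2√Y) = 0.0229482 at this income.
η = (dQ/dY)·(Y/Q) = 0.0229482 × (13335/661.030) = 0.463.

0.463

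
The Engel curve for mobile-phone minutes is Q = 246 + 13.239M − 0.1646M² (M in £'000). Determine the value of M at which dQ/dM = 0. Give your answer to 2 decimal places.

40.22

dQ/dM = 13.239 − 0.3292M.
The good is inferior where dQ/dM < 0. Setting dQ/dM = 0 gives M = 13.239 / 0.3292 = 40.22.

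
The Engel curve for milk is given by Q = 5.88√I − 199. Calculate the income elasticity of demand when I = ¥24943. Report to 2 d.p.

0.64

At I = 24943: Q = 729.649.
dQ/dI = 5.88/(2√I) = 0.0186154 at this income.
η = (dQ/dI)·(I/Q) = 0.0186154 × (24943/729.649) = 0.64.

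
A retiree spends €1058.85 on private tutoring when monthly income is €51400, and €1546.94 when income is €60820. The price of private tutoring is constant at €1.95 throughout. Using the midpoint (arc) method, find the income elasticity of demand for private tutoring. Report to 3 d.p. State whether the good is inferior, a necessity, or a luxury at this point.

2.231 (luxury)

With a constant price, Q₁ = 1058.85/1.95 = 543.000 and Q₂ = 1546.94/1.95 = 793.303 (equivalently, work directly with expenditure since P cancels).
Midpoint %ΔQ = (1546.94 − 1058.85)/1302.90 = 0.37462; midpoint %ΔI = (60820 − 51400)/56110 = 0.16788.
η = 0.37462 / 0.16788 = 2.231.
η > 1 ⇒ luxury.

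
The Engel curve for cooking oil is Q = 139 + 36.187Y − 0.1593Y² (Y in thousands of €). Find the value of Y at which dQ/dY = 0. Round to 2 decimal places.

113.58

dQ/dY = 36.187 − 0.3186Y.
The good is inferior where dQ/dY < 0. Setting dQ/dY = 0 gives Y = 36.187 / 0.3186 = 113.58.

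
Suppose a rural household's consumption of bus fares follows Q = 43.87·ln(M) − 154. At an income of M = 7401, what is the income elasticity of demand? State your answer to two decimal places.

0.19

At M = 7401: Q = 236.854.
dQ/dM = 43.87/M = 0.00592758 at this income.
η = (dQ/dM)·(M/Q) = 0.00592758 × (7401/236.854) = 0.19.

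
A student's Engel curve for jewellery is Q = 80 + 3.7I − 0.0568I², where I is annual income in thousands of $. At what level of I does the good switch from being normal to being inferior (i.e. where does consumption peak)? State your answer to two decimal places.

dQ/dI = 3.7 − 0.1136I.
The good is inferior where dQ/dI < 0. Setting dQ/dI = 0 gives I = 3.7 / 0.1136 = 32.57.

32.57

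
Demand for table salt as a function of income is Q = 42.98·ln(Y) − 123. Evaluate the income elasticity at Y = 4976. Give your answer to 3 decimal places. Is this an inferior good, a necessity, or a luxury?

0.177 (necessity)

At Y = 4976: Q = 242.862.
dQ/dY = 42.98/Y = 0.00863746 at this income.
η = (dQ/dY)·(Y/Q) = 0.00863746 × (4976/242.862) = 0.177.
Since 0 < η < 1, the good is a necessity.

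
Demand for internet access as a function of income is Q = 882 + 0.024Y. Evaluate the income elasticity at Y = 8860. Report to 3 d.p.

At Y = 8860: Q = 1094.640.
dQ/dY = 0.024.
η = (dQ/dY)·(Y/Q) = 0.024 × (8860/1094.640) = 0.194.

0.194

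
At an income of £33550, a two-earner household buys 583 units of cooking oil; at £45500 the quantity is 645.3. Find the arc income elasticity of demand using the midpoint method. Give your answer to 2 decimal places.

ΔQ = 645.3 − 583 = 62.3; midpoint Q̄ = (583 + 645.3)/2 = 614.15.
ΔI = 45500 − 33550 = 11950; midpoint Ī = (33550 + 45500)/2 = 39525.
η = (ΔQ/Q̄) ÷ (ΔI/Ī) = (62.3/614.15) ÷ (11950/39525) = 0.34.

0.34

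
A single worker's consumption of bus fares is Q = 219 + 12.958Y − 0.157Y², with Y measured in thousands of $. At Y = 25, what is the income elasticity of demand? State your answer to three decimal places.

0.287

At Y = 25: Q = 444.8250.
dQ/dY = 12.958 − 0.314Y = 5.10800.
η = (dQ/dY)·(Y/Q) = 5.10800 × (25/444.8250) = 0.287.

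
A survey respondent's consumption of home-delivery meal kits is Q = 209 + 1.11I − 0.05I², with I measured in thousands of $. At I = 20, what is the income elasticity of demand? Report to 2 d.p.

At I = 20: Q = 211.2000.
dQ/dI = 1.11 − 0.1I = -0.89000.
η = (dQ/dI)·(I/Q) = -0.89000 × (20/211.2000) = -0.08.

-0.08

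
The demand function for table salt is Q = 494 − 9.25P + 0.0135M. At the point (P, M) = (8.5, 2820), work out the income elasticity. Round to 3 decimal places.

0.084

At P = 8.5, M = 2820: Q = 453.445.
Holding P constant, ∂Q/∂M = 0.0135.
η_M = (∂Q/∂M)·(M/Q) = 0.0135 × (2820/453.445) = 0.084.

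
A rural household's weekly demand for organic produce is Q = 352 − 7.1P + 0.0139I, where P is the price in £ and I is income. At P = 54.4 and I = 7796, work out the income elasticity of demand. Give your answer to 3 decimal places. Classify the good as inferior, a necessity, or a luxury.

At P = 54.4, I = 7796: Q = 74.124.
Holding P constant, ∂Q/∂I = 0.0139.
η_I = (∂Q/∂I)·(I/Q) = 0.0139 × (7796/74.124) = 1.462.
Since η > 1, this is a luxury.

1.462 (luxury)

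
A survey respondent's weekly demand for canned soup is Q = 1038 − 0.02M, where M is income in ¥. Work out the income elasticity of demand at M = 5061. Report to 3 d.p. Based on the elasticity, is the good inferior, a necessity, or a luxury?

At M = 5061: Q = 936.780.
dQ/dM = −0.02.
η = (dQ/dM)·(M/Q) = -0.02 × (5061/936.780) = -0.108.
Since η < 0, the good is an inferior good.

-0.108 (inferior good)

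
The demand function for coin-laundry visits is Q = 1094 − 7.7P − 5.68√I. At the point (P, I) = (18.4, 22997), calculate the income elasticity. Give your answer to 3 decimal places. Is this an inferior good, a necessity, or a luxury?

-4.735 (inferior good)

At P = 18.4, I = 22997: Q = 90.962.
Holding P constant, ∂Q/∂I = -5.68/(2√I) = -0.0187276.
η_I = (∂Q/∂I)·(I/Q) = -0.0187276 × (22997/90.962) = -4.735.
Since η < 0, this is an inferior good.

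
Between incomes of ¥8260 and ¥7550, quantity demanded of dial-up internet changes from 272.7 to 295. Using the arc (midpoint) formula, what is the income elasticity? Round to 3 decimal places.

-0.875

ΔQ = 295 − 272.7 = 22.3; midpoint Q̄ = (272.7 + 295)/2 = 283.85.
ΔI = 7550 − 8260 = -710; midpoint Ī = (8260 + 7550)/2 = 7905.
η = (ΔQ/Q̄) ÷ (ΔI/Ī) = (22.3/283.85) ÷ (-710/7905) = -0.875.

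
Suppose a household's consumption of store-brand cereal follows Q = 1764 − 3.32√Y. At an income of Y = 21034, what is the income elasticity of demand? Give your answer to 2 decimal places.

-0.19

At Y = 21034: Q = 1282.497.
dQ/dY = -3.32/(2√Y) = -0.0114458 at this income.
η = (dQ/dY)·(Y/Q) = -0.0114458 × (21034/1282.497) = -0.19.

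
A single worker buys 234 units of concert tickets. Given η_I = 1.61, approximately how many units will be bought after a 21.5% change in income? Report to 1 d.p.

%ΔQ ≈ η × %ΔI = 1.61 × 21.5% = 34.615%.
New Q ≈ 234 × (1 + 0.34615) = 315.0.

315.0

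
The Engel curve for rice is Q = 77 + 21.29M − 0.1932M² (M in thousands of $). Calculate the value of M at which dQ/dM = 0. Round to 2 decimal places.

dQ/dM = 21.29 − 0.3864M.
The good is inferior where dQ/dM < 0. Setting dQ/dM = 0 gives M = 21.29 / 0.3864 = 55.10.

55.10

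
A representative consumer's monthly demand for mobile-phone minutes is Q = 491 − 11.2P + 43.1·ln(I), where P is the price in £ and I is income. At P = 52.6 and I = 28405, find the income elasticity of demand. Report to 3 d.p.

At P = 52.6, I = 28405: Q = 343.841.
Holding P constant, ∂Q/∂I = 43.1/I = 0.00151734.
η_I = (∂Q/∂I)·(I/Q) = 0.00151734 × (28405/343.841) = 0.125.

0.125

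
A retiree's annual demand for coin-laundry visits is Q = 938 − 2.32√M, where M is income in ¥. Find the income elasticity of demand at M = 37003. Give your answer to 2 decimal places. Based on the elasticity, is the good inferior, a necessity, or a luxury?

At M = 37003: Q = 491.721.
dQ/dM = -2.32/(2√M) = -0.00603031 at this income.
η = (dQ/dM)·(M/Q) = -0.00603031 × (37003/491.721) = -0.45.
Since η < 0, the good is an inferior good.

-0.45 (inferior good)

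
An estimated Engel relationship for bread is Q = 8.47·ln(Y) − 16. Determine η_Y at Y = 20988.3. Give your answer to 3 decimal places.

At Y = 20988.3: Q = 68.291.
dQ/dY = 8.47/Y = 0.000403558 at this income.
η = (dQ/dY)·(Y/Q) = 0.000403558 × (20988.3/68.291) = 0.124.

0.124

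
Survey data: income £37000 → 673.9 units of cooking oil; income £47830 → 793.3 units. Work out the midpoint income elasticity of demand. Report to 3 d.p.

0.637

ΔQ = 793.3 − 673.9 = 119.4; midpoint Q̄ = (673.9 + 793.3)/2 = 733.6.
ΔI = 47830 − 37000 = 10830; midpoint Ī = (37000 + 47830)/2 = 42415.
η = (ΔQ/Q̄) ÷ (ΔI/Ī) = (119.4/733.6) ÷ (10830/42415) = 0.637.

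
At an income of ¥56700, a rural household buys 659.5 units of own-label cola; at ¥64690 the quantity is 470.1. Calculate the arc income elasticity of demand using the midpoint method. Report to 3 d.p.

-2.547

ΔQ = 470.1 − 659.5 = -189.4; midpoint Q̄ = (659.5 + 470.1)/2 = 564.8.
ΔI = 64690 − 56700 = 7990; midpoint Ī = (56700 + 64690)/2 = 60695.
η = (ΔQ/Q̄) ÷ (ΔI/Ī) = (-189.4/564.8) ÷ (7990/60695) = -2.547.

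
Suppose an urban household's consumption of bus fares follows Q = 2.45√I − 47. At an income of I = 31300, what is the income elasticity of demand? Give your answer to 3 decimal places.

At I = 31300: Q = 386.449.
dQ/dI = 2.45/(2√I) = 0.00692411 at this income.
η = (dQ/dI)·(I/Q) = 0.00692411 × (31300/386.449) = 0.561.

0.561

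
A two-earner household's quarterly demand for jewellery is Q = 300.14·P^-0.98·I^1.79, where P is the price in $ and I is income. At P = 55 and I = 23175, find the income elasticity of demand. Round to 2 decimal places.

For a multiplicative demand Q = A·P^α·I^β, the income elasticity is β everywhere.
Here β = 1.79, so η = 1.79.

1.79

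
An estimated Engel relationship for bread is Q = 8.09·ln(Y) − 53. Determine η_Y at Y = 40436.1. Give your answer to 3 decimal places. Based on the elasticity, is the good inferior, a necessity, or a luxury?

0.247 (necessity)

At Y = 40436.1: Q = 32.814.
dQ/dY = 8.09/Y = 0.000200069 at this income.
η = (dQ/dY)·(Y/Q) = 0.000200069 × (40436.1/32.814) = 0.247.
Since 0 < η < 1, the good is a necessity.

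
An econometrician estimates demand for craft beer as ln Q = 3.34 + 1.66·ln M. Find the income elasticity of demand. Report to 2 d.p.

1.66

In a log-linear demand, the coefficient on ln M is the income elasticity.
So η = 1.66.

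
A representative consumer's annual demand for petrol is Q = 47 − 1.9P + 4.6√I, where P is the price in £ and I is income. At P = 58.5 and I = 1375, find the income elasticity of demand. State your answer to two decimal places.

0.80

At P = 58.5, I = 1375: Q = 106.423.
Holding P constant, ∂Q/∂I = 4.6/(2√I) = 0.0620264.
η_I = (∂Q/∂I)·(I/Q) = 0.0620264 × (1375/106.423) = 0.80.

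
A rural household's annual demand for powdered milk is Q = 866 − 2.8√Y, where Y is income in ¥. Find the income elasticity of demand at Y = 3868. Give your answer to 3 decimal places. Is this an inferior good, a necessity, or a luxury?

-0.126 (inferior good)

At Y = 3868: Q = 691.859.
dQ/dY = -2.8/(2√Y) = -0.0225105 at this income.
η = (dQ/dY)·(Y/Q) = -0.0225105 × (3868/691.859) = -0.126.
Since η < 0, the good is an inferior good.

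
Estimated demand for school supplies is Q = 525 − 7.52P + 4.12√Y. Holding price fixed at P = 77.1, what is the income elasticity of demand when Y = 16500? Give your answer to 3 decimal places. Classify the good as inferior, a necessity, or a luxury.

At P = 77.1, Y = 16500: Q = 474.432.
Holding P constant, ∂Q/∂Y = 4.12/(2√Y) = 0.0160371.
η_Y = (∂Q/∂Y)·(Y/Q) = 0.0160371 × (16500/474.432) = 0.558.
Since 0 < η < 1, this is a necessity.

0.558 (necessity)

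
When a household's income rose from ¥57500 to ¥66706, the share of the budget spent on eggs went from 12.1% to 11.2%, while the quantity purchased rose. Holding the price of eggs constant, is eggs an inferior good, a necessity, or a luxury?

Quantity rises but the budget share falls as income rises, so 0 < η < 1.

necessity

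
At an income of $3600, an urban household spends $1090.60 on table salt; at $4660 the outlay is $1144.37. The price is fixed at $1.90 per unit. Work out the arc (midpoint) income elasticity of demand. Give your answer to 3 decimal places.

With a constant price, Q₁ = 1090.60/1.90 = 574.000 and Q₂ = 1144.37/1.90 = 602.300 (equivalently, work directly with expenditure since P cancels).
Midpoint %ΔQ = (1144.37 − 1090.60)/1117.48 = 0.04812; midpoint %ΔI = (4660 − 3600)/4130 = 0.25666.
η = 0.04812 / 0.25666 = 0.187.

0.187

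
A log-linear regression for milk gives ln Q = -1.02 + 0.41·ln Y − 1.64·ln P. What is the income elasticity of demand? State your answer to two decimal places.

0.41

In a log-linear demand, the coefficient on ln Y is the income elasticity.
So η = 0.41.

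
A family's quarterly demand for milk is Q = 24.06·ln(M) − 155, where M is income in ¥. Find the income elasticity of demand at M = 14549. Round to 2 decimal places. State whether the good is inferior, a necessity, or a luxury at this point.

0.32 (necessity)

At M = 14549: Q = 75.622.
dQ/dM = 24.06/M = 0.00165372 at this income.
η = (dQ/dM)·(M/Q) = 0.00165372 × (14549/75.622) = 0.32.
Since 0 < η < 1, the good is a necessity.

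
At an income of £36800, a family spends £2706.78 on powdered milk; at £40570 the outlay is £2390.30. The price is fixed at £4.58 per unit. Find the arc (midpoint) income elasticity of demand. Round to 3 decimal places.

-1.274

With a constant price, Q₁ = 2706.78/4.58 = 591.000 and Q₂ = 2390.30/4.58 = 521.900 (equivalently, work directly with expenditure since P cancels).
Midpoint %ΔQ = (2390.30 − 2706.78)/2548.54 = -0.12418; midpoint %ΔI = (40570 − 36800)/38685 = 0.09745.
η = -0.12418 / 0.09745 = -1.274.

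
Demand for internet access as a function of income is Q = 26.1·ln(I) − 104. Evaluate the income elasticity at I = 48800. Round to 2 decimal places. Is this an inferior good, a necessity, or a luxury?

At I = 48800: Q = 177.762.
dQ/dI = 26.1/I = 0.000534836 at this income.
η = (dQ/dI)·(I/Q) = 0.000534836 × (48800/177.762) = 0.15.
Since 0 < η < 1, the good is a necessity.

0.15 (necessity)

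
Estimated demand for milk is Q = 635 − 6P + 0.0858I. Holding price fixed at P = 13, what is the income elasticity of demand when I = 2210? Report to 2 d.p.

At P = 13, I = 2210: Q = 746.618.
Holding P constant, ∂Q/∂I = 0.0858.
η_I = (∂Q/∂I)·(I/Q) = 0.0858 × (2210/746.618) = 0.25.

0.25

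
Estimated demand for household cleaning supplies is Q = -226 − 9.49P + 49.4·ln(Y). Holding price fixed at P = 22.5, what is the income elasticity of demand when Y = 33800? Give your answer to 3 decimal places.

At P = 22.5, Y = 33800: Q = 75.629.
Holding P constant, ∂Q/∂Y = 49.4/Y = 0.00146154.
η_Y = (∂Q/∂Y)·(Y/Q) = 0.00146154 × (33800/75.629) = 0.653.

0.653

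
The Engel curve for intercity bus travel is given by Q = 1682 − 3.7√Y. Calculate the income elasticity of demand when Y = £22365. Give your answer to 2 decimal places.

-0.25

At Y = 22365: Q = 1128.668.
dQ/dY = -3.7/(2√Y) = -0.0123705 at this income.
η = (dQ/dY)·(Y/Q) = -0.0123705 × (22365/1128.668) = -0.25.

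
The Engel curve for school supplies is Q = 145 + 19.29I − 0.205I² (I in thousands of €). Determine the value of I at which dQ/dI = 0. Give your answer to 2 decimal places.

dQ/dI = 19.29 − 0.41I.
The good is inferior where dQ/dI < 0. Setting dQ/dI = 0 gives I = 19.29 / 0.41 = 47.05.

47.05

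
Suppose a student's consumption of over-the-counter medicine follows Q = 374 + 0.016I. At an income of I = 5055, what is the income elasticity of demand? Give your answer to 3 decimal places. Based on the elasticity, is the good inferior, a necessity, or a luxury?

At I = 5055: Q = 454.880.
dQ/dI = 0.016.
η = (dQ/dI)·(I/Q) = 0.016 × (5055/454.880) = 0.178.
Since 0 < η < 1, the good is a necessity.

0.178 (necessity)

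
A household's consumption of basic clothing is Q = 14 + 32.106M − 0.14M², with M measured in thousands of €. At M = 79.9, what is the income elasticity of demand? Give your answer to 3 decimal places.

At M = 79.9: Q = 1685.5080.
dQ/dM = 32.106 − 0.28M = 9.73400.
η = (dQ/dM)·(M/Q) = 9.73400 × (79.9/1685.5080) = 0.461.

0.461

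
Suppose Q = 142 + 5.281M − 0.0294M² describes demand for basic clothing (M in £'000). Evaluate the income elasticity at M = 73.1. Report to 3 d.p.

0.194

At M = 73.1: Q = 370.9390.
dQ/dM = 5.281 − 0.0588M = 0.98272.
η = (dQ/dM)·(M/Q) = 0.98272 × (73.1/370.9390) = 0.194.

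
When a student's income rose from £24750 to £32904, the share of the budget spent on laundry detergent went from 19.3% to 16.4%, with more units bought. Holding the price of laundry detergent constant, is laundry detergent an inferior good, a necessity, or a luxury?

necessity

Quantity rises but the budget share falls as income rises, so 0 < η < 1.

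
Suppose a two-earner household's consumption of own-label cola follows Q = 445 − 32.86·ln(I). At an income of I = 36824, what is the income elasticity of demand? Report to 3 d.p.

-0.330

At I = 36824: Q = 99.513.
dQ/dI = -32.86/I = -0.000892353 at this income.
η = (dQ/dI)·(I/Q) = -0.000892353 × (36824/99.513) = -0.330.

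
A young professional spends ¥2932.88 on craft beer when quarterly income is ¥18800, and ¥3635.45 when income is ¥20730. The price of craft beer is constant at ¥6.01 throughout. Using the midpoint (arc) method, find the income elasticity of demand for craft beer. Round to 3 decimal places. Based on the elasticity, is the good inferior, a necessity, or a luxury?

With a constant price, Q₁ = 2932.88/6.01 = 488.000 and Q₂ = 3635.45/6.01 = 604.900 (equivalently, work directly with expenditure since P cancels).
Midpoint %ΔQ = (3635.45 − 2932.88)/3284.17 = 0.21393; midpoint %ΔI = (20730 − 18800)/19765 = 0.09765.
η = 0.21393 / 0.09765 = 2.191.
η > 1 ⇒ luxury.

2.191 (luxury)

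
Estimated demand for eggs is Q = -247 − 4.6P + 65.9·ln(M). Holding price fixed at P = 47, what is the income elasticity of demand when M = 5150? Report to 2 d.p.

At P = 47, M = 5150: Q = 100.031.
Holding P constant, ∂Q/∂M = 65.9/M = 0.0127961.
η_M = (∂Q/∂M)·(M/Q) = 0.0127961 × (5150/100.031) = 0.66.

0.66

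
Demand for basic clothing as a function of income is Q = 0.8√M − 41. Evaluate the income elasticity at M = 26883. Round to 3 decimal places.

0.727

At M = 26883: Q = 90.168.
dQ/dM = 0.8/(2√M) = 0.00243961 at this income.
η = (dQ/dM)·(M/Q) = 0.00243961 × (26883/90.168) = 0.727.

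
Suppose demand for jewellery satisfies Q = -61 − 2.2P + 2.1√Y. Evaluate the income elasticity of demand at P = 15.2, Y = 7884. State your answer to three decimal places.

At P = 15.2, Y = 7884: Q = 92.023.
Holding P constant, ∂Q/∂Y = 2.1/(2√Y) = 0.0118254.
η_Y = (∂Q/∂Y)·(Y/Q) = 0.0118254 × (7884/92.023) = 1.013.

1.013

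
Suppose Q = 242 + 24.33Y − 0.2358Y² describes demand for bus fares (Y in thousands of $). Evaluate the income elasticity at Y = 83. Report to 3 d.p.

-1.930

At Y = 83: Q = 636.9638.
dQ/dY = 24.33 − 0.4716Y = -14.81280.
η = (dQ/dY)·(Y/Q) = -14.81280 × (83/636.9638) = -1.930.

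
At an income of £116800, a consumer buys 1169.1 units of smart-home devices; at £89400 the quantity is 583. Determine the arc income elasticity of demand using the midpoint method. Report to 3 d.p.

ΔQ = 583 − 1169.1 = -586.1; midpoint Q̄ = (1169.1 + 583)/2 = 876.05.
ΔI = 89400 − 116800 = -27400; midpoint Ī = (116800 + 89400)/2 = 103100.
η = (ΔQ/Q̄) ÷ (ΔI/Ī) = (-586.1/876.05) ÷ (-27400/103100) = 2.517.

2.517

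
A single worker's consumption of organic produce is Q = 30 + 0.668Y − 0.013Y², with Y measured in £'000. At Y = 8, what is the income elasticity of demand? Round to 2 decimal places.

0.11

At Y = 8: Q = 34.5120.
dQ/dY = 0.668 − 0.026Y = 0.46000.
η = (dQ/dY)·(Y/Q) = 0.46000 × (8/34.5120) = 0.11.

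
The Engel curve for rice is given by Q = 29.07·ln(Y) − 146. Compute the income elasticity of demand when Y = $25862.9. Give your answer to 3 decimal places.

0.195

At Y = 25862.9: Q = 149.368.
dQ/dY = 29.07/Y = 0.001124 at this income.
η = (dQ/dY)·(Y/Q) = 0.001124 × (25862.9/149.368) = 0.195.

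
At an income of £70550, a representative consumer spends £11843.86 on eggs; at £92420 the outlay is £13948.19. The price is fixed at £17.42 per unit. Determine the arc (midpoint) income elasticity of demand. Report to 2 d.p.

0.61

With a constant price, Q₁ = 11843.86/17.42 = 679.900 and Q₂ = 13948.19/17.42 = 800.700 (equivalently, work directly with expenditure since P cancels).
Midpoint %ΔQ = (13948.19 − 11843.86)/12896.03 = 0.16318; midpoint %ΔI = (92420 − 70550)/81485 = 0.26839.
η = 0.16318 / 0.26839 = 0.61.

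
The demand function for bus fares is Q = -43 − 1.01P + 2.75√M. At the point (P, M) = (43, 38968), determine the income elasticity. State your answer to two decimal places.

0.59

At P = 43, M = 38968: Q = 456.429.
Holding P constant, ∂Q/∂M = 2.75/(2√M) = 0.00696544.
η_M = (∂Q/∂M)·(M/Q) = 0.00696544 × (38968/456.429) = 0.59.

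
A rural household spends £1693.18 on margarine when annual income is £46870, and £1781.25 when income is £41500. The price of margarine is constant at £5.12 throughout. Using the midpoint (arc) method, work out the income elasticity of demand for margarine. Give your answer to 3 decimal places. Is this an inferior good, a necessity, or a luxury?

With a constant price, Q₁ = 1693.18/5.12 = 330.699 and Q₂ = 1781.25/5.12 = 347.900 (equivalently, work directly with expenditure since P cancels).
Midpoint %ΔQ = (1781.25 − 1693.18)/1737.22 = 0.05070; midpoint %ΔI = (41500 − 46870)/44185 = -0.12153.
η = 0.05070 / -0.12153 = -0.417.
η < 0 ⇒ inferior good.

-0.417 (inferior good)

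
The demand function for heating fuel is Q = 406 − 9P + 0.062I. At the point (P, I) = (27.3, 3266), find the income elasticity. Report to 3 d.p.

0.558

At P = 27.3, I = 3266: Q = 362.792.
Holding P constant, ∂Q/∂I = 0.062.
η_I = (∂Q/∂I)·(I/Q) = 0.062 × (3266/362.792) = 0.558.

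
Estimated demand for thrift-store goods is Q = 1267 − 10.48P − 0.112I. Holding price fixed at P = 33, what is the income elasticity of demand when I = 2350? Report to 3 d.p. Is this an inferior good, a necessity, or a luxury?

-0.400 (inferior good)

At P = 33, I = 2350: Q = 657.960.
Holding P constant, ∂Q/∂I = −0.112.
η_I = (∂Q/∂I)·(I/Q) = -0.112 × (2350/657.960) = -0.400.
Since η < 0, this is an inferior good.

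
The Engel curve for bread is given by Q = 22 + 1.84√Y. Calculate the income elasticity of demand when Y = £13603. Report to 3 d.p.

At Y = 13603: Q = 236.603.
dQ/dY = 1.84/(2√Y) = 0.00788806 at this income.
η = (dQ/dY)·(Y/Q) = 0.00788806 × (13603/236.603) = 0.454.

0.454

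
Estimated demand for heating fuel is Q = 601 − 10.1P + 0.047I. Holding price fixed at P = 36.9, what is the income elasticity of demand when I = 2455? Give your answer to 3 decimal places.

0.336

At P = 36.9, I = 2455: Q = 343.695.
Holding P constant, ∂Q/∂I = 0.047.
η_I = (∂Q/∂I)·(I/Q) = 0.047 × (2455/343.695) = 0.336.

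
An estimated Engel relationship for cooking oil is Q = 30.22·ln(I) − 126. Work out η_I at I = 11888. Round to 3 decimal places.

0.192

At I = 11888: Q = 157.563.
dQ/dI = 30.22/I = 0.00254206 at this income.
η = (dQ/dI)·(I/Q) = 0.00254206 × (11888/157.563) = 0.192.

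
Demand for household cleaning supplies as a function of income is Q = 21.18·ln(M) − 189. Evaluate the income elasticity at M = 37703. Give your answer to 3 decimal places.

0.620

At M = 37703: Q = 34.184.
dQ/dM = 21.18/M = 0.000561759 at this income.
η = (dQ/dM)·(M/Q) = 0.000561759 × (37703/34.184) = 0.620.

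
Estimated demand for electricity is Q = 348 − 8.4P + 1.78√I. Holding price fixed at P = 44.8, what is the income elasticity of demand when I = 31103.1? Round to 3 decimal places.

0.550

At P = 44.8, I = 31103.1: Q = 285.602.
Holding P constant, ∂Q/∂I = 1.78/(2√I) = 0.00504648.
η_I = (∂Q/∂I)·(I/Q) = 0.00504648 × (31103.1/285.602) = 0.550.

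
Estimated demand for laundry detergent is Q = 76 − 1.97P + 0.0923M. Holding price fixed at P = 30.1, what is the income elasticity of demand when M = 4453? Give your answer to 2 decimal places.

At P = 30.1, M = 4453: Q = 427.715.
Holding P constant, ∂Q/∂M = 0.0923.
η_M = (∂Q/∂M)·(M/Q) = 0.0923 × (4453/427.715) = 0.96.

0.96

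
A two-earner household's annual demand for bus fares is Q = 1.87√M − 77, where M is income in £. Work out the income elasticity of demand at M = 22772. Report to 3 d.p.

At M = 22772: Q = 205.190.
dQ/dM = 1.87/(2√M) = 0.00619599 at this income.
η = (dQ/dM)·(M/Q) = 0.00619599 × (22772/205.190) = 0.688.

0.688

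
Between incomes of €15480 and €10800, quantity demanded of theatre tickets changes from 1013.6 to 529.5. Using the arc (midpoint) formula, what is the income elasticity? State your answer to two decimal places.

ΔQ = 529.5 − 1013.6 = -484.1; midpoint Q̄ = (1013.6 + 529.5)/2 = 771.55.
ΔI = 10800 − 15480 = -4680; midpoint Ī = (15480 + 10800)/2 = 13140.
η = (ΔQ/Q̄) ÷ (ΔI/Ī) = (-484.1/771.55) ÷ (-4680/13140) = 1.76.

1.76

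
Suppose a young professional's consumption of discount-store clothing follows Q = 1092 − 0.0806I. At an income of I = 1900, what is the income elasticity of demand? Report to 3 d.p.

-0.163

At I = 1900: Q = 938.860.
dQ/dI = −0.0806.
η = (dQ/dI)·(I/Q) = -0.0806 × (1900/938.860) = -0.163.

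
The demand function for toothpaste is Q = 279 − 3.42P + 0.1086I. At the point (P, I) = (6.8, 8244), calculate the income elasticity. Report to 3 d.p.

At P = 6.8, I = 8244: Q = 1151.042.
Holding P constant, ∂Q/∂I = 0.1086.
η_I = (∂Q/∂I)·(I/Q) = 0.1086 × (8244/1151.042) = 0.778.

0.778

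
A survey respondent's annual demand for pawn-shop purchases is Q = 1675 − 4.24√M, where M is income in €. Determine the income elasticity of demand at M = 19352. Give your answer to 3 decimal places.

At M = 19352: Q = 1085.167.
dQ/dM = -4.24/(2√M) = -0.0152396 at this income.
η = (dQ/dM)·(M/Q) = -0.0152396 × (19352/1085.167) = -0.272.

-0.272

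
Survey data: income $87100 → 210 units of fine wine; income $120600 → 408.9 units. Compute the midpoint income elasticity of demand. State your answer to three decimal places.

1.993

ΔQ = 408.9 − 210 = 198.9; midpoint Q̄ = (210 + 408.9)/2 = 309.45.
ΔI = 120600 − 87100 = 33500; midpoint Ī = (87100 + 120600)/2 = 103850.
η = (ΔQ/Q̄) ÷ (ΔI/Ī) = (198.9/309.45) ÷ (33500/103850) = 1.993.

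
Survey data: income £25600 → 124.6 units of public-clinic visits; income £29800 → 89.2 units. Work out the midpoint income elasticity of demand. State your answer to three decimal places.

-2.184

ΔQ = 89.2 − 124.6 = -35.4; midpoint Q̄ = (124.6 + 89.2)/2 = 106.9.
ΔI = 29800 − 25600 = 4200; midpoint Ī = (25600 + 29800)/2 = 27700.
η = (ΔQ/Q̄) ÷ (ΔI/Ī) = (-35.4/106.9) ÷ (4200/27700) = -2.184.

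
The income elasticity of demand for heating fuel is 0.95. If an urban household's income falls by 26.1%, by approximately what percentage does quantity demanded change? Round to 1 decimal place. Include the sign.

%ΔQ ≈ η × %ΔI = 0.95 × (-26.1%) = -24.8%.

-24.8%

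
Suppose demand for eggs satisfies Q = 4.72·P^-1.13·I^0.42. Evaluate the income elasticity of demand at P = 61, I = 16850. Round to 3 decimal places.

0.420

For a multiplicative demand Q = A·P^α·I^β, the income elasticity is β everywhere.
Here β = 0.42, so η = 0.420.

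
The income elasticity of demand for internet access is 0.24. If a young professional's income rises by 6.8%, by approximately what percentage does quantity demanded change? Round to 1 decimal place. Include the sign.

1.6%

%ΔQ ≈ η × %ΔI = 0.24 × 6.8% = 1.6%.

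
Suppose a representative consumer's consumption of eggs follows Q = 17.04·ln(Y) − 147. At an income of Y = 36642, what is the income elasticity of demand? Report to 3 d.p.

At Y = 36642: Q = 32.073.
dQ/dY = 17.04/Y = 0.00046504 at this income.
η = (dQ/dY)·(Y/Q) = 0.00046504 × (36642/32.073) = 0.531.

0.531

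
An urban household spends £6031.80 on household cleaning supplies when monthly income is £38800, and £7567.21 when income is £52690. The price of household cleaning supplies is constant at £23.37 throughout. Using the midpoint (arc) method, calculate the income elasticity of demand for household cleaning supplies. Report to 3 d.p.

0.744

With a constant price, Q₁ = 6031.80/23.37 = 258.100 and Q₂ = 7567.21/23.37 = 323.800 (equivalently, work directly with expenditure since P cancels).
Midpoint %ΔQ = (7567.21 − 6031.80)/6799.51 = 0.22581; midpoint %ΔI = (52690 − 38800)/45745 = 0.30364.
η = 0.22581 / 0.30364 = 0.744.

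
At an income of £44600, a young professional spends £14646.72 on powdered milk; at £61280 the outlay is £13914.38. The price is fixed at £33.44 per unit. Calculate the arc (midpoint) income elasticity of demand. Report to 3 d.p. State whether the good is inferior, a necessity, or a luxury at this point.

-0.163 (inferior good)

With a constant price, Q₁ = 14646.72/33.44 = 438.000 and Q₂ = 13914.38/33.44 = 416.100 (equivalently, work directly with expenditure since P cancels).
Midpoint %ΔQ = (13914.38 − 14646.72)/14280.55 = -0.05128; midpoint %ΔI = (61280 − 44600)/52940 = 0.31507.
η = -0.05128 / 0.31507 = -0.163.
η < 0 ⇒ inferior good.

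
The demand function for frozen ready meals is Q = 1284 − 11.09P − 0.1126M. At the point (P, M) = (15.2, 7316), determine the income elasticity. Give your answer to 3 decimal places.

-2.825

At P = 15.2, M = 7316: Q = 291.650.
Holding P constant, ∂Q/∂M = −0.1126.
η_M = (∂Q/∂M)·(M/Q) = -0.1126 × (7316/291.650) = -2.825.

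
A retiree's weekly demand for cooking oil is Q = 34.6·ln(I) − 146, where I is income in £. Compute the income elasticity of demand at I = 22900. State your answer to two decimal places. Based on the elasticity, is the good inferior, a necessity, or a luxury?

At I = 22900: Q = 201.346.
dQ/dI = 34.6/I = 0.00151092 at this income.
η = (dQ/dI)·(I/Q) = 0.00151092 × (22900/201.346) = 0.17.
Since 0 < η < 1, the good is a necessity.

0.17 (necessity)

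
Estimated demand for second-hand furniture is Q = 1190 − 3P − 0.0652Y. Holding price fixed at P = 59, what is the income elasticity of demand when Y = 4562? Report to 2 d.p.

-0.42

At P = 59, Y = 4562: Q = 715.558.
Holding P constant, ∂Q/∂Y = −0.0652.
η_Y = (∂Q/∂Y)·(Y/Q) = -0.0652 × (4562/715.558) = -0.42.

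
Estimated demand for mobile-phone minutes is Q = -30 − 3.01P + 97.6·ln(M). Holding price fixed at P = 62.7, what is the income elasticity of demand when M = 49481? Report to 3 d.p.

0.117

At P = 62.7, M = 49481: Q = 836.265.
Holding P constant, ∂Q/∂M = 97.6/M = 0.00197247.
η_M = (∂Q/∂M)·(M/Q) = 0.00197247 × (49481/836.265) = 0.117.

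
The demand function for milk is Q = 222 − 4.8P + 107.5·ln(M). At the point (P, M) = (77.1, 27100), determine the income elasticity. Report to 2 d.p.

At P = 77.1, M = 27100: Q = 949.204.
Holding P constant, ∂Q/∂M = 107.5/M = 0.00396679.
η_M = (∂Q/∂M)·(M/Q) = 0.00396679 × (27100/949.204) = 0.11.

0.11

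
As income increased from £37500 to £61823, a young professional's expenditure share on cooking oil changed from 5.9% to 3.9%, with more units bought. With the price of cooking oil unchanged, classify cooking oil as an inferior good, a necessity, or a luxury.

necessity

Quantity rises but the budget share falls as income rises, so 0 < η < 1.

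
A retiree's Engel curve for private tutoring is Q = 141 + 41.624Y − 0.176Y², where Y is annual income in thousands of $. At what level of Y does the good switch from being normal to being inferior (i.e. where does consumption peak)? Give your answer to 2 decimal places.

dQ/dY = 41.624 − 0.352Y.
The good is inferior where dQ/dY < 0. Setting dQ/dY = 0 gives Y = 41.624 / 0.352 = 118.25.

118.25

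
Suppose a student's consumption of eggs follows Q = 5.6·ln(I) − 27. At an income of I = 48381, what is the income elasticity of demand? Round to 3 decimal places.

0.168

At I = 48381: Q = 33.406.
dQ/dI = 5.6/I = 0.000115748 at this income.
η = (dQ/dI)·(I/Q) = 0.000115748 × (48381/33.406) = 0.168.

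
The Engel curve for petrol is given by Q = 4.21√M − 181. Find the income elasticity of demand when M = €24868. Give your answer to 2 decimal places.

0.69

At M = 24868: Q = 482.900.
dQ/dM = 4.21/(2√M) = 0.0133485 at this income.
η = (dQ/dM)·(M/Q) = 0.0133485 × (24868/482.900) = 0.69.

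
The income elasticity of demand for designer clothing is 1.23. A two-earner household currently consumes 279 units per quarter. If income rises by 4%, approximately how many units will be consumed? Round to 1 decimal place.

%ΔQ ≈ η × %ΔI = 1.23 × 4% = 4.92%.
New Q ≈ 279 × (1 + 0.0492) = 292.7.

292.7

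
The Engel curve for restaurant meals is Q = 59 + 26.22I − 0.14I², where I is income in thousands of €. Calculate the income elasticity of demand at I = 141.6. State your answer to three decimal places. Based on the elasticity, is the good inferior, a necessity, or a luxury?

At I = 141.6: Q = 964.6736.
dQ/dI = 26.22 − 0.28I = -13.42800.
η = (dQ/dI)·(I/Q) = -13.42800 × (141.6/964.6736) = -1.971.
η < 0 ⇒ inferior good.

-1.971 (inferior good)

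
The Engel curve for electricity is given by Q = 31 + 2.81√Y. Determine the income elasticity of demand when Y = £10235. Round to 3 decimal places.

0.451

At Y = 10235: Q = 315.283.
dQ/dY = 2.81/(2√Y) = 0.0138878 at this income.
η = (dQ/dY)·(Y/Q) = 0.0138878 × (10235/315.283) = 0.451.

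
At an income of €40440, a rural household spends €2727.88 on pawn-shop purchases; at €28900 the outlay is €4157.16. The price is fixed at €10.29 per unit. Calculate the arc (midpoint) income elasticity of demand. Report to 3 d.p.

With a constant price, Q₁ = 2727.88/10.29 = 265.100 and Q₂ = 4157.16/10.29 = 404.000 (equivalently, work directly with expenditure since P cancels).
Midpoint %ΔQ = (4157.16 − 2727.88)/3442.52 = 0.41518; midpoint %ΔI = (28900 − 40440)/34670 = -0.33285.
η = 0.41518 / -0.33285 = -1.247.

-1.247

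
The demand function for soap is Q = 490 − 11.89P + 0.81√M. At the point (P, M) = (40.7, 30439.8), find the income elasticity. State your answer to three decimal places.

0.479

At P = 40.7, M = 30439.8: Q = 147.398.
Holding P constant, ∂Q/∂M = 0.81/(2√M) = 0.00232132.
η_M = (∂Q/∂M)·(M/Q) = 0.00232132 × (30439.8/147.398) = 0.479.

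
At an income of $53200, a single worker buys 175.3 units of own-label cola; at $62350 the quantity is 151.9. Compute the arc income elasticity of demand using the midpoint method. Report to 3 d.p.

-0.903

ΔQ = 151.9 − 175.3 = -23.4; midpoint Q̄ = (175.3 + 151.9)/2 = 163.6.
ΔI = 62350 − 53200 = 9150; midpoint Ī = (53200 + 62350)/2 = 57775.
η = (ΔQ/Q̄) ÷ (ΔI/Ī) = (-23.4/163.6) ÷ (9150/57775) = -0.903.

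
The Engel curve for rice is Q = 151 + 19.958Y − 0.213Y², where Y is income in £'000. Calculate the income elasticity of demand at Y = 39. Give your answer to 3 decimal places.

At Y = 39: Q = 605.3890.
dQ/dY = 19.958 − 0.426Y = 3.34400.
η = (dQ/dY)·(Y/Q) = 3.34400 × (39/605.3890) = 0.215.

0.215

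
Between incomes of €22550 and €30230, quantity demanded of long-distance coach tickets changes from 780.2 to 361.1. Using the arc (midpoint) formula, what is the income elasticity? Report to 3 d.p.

-2.524

ΔQ = 361.1 − 780.2 = -419.1; midpoint Q̄ = (780.2 + 361.1)/2 = 570.65.
ΔI = 30230 − 22550 = 7680; midpoint Ī = (22550 + 30230)/2 = 26390.
η = (ΔQ/Q̄) ÷ (ΔI/Ī) = (-419.1/570.65) ÷ (7680/26390) = -2.524.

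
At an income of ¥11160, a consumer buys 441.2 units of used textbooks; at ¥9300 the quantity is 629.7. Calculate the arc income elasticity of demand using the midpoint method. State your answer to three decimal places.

ΔQ = 629.7 − 441.2 = 188.5; midpoint Q̄ = (441.2 + 629.7)/2 = 535.45.
ΔI = 9300 − 11160 = -1860; midpoint Ī = (11160 + 9300)/2 = 10230.
η = (ΔQ/Q̄) ÷ (ΔI/Ī) = (188.5/535.45) ÷ (-1860/10230) = -1.936.

-1.936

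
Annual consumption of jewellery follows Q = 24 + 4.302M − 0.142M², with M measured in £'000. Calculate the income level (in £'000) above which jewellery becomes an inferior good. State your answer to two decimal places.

15.15

dQ/dM = 4.302 − 0.284M.
The good is inferior where dQ/dM < 0. Setting dQ/dM = 0 gives M = 4.302 / 0.284 = 15.15.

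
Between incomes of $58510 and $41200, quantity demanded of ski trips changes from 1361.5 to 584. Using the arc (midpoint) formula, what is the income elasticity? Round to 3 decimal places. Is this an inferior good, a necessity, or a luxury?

2.302 (luxury)

ΔQ = 584 − 1361.5 = -777.5; midpoint Q̄ = (1361.5 + 584)/2 = 972.75.
ΔI = 41200 − 58510 = -17310; midpoint Ī = (58510 + 41200)/2 = 49855.
η = (ΔQ/Q̄) ÷ (ΔI/Ī) = (-777.5/972.75) ÷ (-17310/49855) = 2.302.
η > 1 ⇒ luxury.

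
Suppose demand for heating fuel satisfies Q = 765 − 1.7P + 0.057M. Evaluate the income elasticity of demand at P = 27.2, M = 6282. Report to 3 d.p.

At P = 27.2, M = 6282: Q = 1076.834.
Holding P constant, ∂Q/∂M = 0.057.
η_M = (∂Q/∂M)·(M/Q) = 0.057 × (6282/1076.834) = 0.333.

0.333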